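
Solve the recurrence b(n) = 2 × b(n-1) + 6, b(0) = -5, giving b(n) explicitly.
Recurrence: b(n) = 2 × b(n-1) + 6, initial: b(0) = -5.
Try b(n) = A·2ⁿ + C. Substituting: A·2ⁿ + C = 2(A·2ⁿ⁻¹ + C) + 6 = A·2ⁿ + 2C + 6, so C = 2C + 6, giving C = -6. Then b(0) = A - 6 = -5 gives A = 1.

b(n) = 2ⁿ - 6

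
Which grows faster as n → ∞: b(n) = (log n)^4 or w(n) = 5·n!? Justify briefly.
Comparing growth rates:
Growth-rate hierarchy: log n ≺ any polynomial ≺ any exponential cⁿ (c>1) ≺ n! ≺ nⁿ.
factorial dominates polylogarithmic (log n)^4 asymptotically.

w(n) grows faster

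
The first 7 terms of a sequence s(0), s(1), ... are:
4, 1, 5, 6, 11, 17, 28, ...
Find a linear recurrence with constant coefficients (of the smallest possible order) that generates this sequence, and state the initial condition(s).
Look for the lowest-order linear relation among consecutive terms.
Observation: s(n) - 1·s(n-1) - (1)·s(n-2) = 0 holds for the shown terms, and no order-1 relation s(n) = α·s(n-1) + β fits.
Check at n=3: 1·5 + (1)·1 = 6. ✓

s(n) = s(n-1) + s(n-2), s(0) = 4, s(1) = 1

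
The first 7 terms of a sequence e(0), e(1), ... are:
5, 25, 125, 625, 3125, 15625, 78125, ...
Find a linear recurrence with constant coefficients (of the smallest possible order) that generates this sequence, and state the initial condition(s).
Look for the lowest-order linear relation among consecutive terms.
Observation: each term is 5× the previous.
Check at n=2: 5·25 = 125. ✓

e(n) = 5 × e(n-1), e(0) = 5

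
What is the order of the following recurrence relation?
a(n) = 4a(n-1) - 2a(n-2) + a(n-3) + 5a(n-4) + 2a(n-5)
The order is the largest lag k for which a(n-k) appears. Here the deepest term is a(n-5), so the order is 5.

Order 5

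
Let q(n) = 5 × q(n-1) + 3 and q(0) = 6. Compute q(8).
Computing step by step:
q(0) = 6
q(1) = 5 × 6 + 3 = 33
q(2) = 5 × 33 + 3 = 168
q(3) = 5 × 168 + 3 = 843
q(4) = 5 × 843 + 3 = 4218
q(5) = 5 × 4218 + 3 = 21093
q(6) = 5 × 21093 + 3 = 105468
q(7) = 5 × 105468 + 3 = 527343
q(8) = 5 × 527343 + 3 = 2636718

2636718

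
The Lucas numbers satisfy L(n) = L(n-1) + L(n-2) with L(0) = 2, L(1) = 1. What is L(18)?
Computing the sequence terms:
2, 1, 3, 4, 7, 11, 18, 29, 47, 76, 123, 199, 322, 521, 843, 1364, 2207, 3571, 5778

5778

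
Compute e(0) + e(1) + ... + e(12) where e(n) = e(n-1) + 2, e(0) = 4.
Computing the sequence terms: 4, 6, 8, 10, 12, 14, 16, 18, 20, 22, 24, 26, 28
Adding these values together:

208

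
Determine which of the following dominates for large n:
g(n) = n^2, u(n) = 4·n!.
Comparing growth rates:
Growth-rate hierarchy: log n ≺ any polynomial ≺ any exponential cⁿ (c>1) ≺ n! ≺ nⁿ.
factorial dominates polynomial degree 2 asymptotically.

u(n) grows faster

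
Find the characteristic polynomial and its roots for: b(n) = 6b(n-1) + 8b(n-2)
Substitute b(n) = rⁿ and divide through by rⁿ⁻²: r² - 6r - 8 = 0
Discriminant: 6² + 4·8 = 68, not a perfect square, so by the quadratic formula r = (6 ± √68)/2.
General solution: b(n) = A·r₁ⁿ + B·r₂ⁿ where r₁,r₂ = (6 ± √68)/2

Characteristic: r² - 6r - 8 = 0, Roots: r = (6 ± √68)/2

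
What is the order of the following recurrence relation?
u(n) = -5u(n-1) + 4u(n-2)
The order is the largest lag k for which u(n-k) appears. Here the deepest term is u(n-2), so the order is 2.

Order 2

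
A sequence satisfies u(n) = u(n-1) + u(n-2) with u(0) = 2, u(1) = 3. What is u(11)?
Computing the sequence terms:
2, 3, 5, 8, 13, 21, 34, 55, 89, 144, 233, 377

377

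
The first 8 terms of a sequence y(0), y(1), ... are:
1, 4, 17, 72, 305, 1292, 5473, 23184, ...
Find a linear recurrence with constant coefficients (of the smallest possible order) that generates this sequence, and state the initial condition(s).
Look for the lowest-order linear relation among consecutive terms.
Observation: y(n) - 4·y(n-1) - (1)·y(n-2) = 0 holds for the shown terms, and no order-1 relation y(n) = α·y(n-1) + β fits.
Check at n=3: 4·17 + (1)·4 = 72. ✓

y(n) = 4y(n-1) + y(n-2), y(0) = 1, y(1) = 4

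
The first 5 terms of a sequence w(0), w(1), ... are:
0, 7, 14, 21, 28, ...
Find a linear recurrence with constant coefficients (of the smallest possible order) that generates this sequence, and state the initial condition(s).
Look for the lowest-order linear relation among consecutive terms.
Observation: consecutive differences are constant (= 7).
Check at n=2: 1·7 + 7 = 14. ✓

w(n) = w(n-1) + 7, w(0) = 0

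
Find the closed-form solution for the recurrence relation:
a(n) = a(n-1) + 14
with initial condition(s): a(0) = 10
Recurrence: a(n) = a(n-1) + 14, initial: a(0) = 10.
Each step adds 14, so a(n) = a(0) + 14n = 14n + 10.

a(n) = 14n + 10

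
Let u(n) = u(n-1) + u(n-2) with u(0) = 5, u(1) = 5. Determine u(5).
Computing the sequence terms:
5, 5, 10, 15, 25, 40

40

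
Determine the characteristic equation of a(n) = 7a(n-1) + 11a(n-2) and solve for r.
Substitute a(n) = rⁿ and divide through by rⁿ⁻²: r² - 7r - 11 = 0
Discriminant: 7² + 4·11 = 93, not a perfect square, so by the quadratic formula r = (7 ± √93)/2.
General solution: a(n) = A·r₁ⁿ + B·r₂ⁿ where r₁,r₂ = (7 ± √93)/2

Characteristic: r² - 7r - 11 = 0, Roots: r = (7 ± √93)/2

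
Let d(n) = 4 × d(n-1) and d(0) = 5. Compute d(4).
Computing step by step:
d(0) = 5
d(1) = 4 × 5 = 20
d(2) = 4 × 20 = 80
d(3) = 4 × 80 = 320
d(4) = 4 × 320 = 1280

1280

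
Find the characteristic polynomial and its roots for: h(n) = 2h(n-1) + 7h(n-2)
Substitute h(n) = rⁿ and divide through by rⁿ⁻²: r² - 2r - 7 = 0
Discriminant: 2² + 4·7 = 32, not a perfect square, so by the quadratic formula r = (2 ± √32)/2.
General solution: h(n) = A·r₁ⁿ + B·r₂ⁿ where r₁,r₂ = (2 ± √32)/2

Characteristic: r² - 2r - 7 = 0, Roots: r = (2 ± √32)/2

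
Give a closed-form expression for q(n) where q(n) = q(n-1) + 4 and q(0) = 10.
Recurrence: q(n) = q(n-1) + 4, initial: q(0) = 10.
Each step adds 4, so q(n) = q(0) + 4n = 4n + 10.

q(n) = 4n + 10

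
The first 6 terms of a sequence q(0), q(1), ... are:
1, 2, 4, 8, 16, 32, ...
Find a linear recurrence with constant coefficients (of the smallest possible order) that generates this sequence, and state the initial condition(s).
Look for the lowest-order linear relation among consecutive terms.
Observation: each term is 2× the previous.
Check at n=2: 2·2 = 4. ✓

q(n) = 2 × q(n-1), q(0) = 1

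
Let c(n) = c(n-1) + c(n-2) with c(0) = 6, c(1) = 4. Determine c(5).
Computing the sequence terms:
6, 4, 10, 14, 24, 38

38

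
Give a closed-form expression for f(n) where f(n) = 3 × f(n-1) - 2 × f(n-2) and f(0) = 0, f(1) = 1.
Recurrence: f(n) = 3 × f(n-1) - 2 × f(n-2), initial: f(0) = 0, f(1) = 1.
Characteristic equation: r² - 3r + 2 = 0, which factors as (r - 2)(r - 1) = 0, so r = 2, 1. General solution f(n) = A·2ⁿ + B·1ⁿ. From f(0) = 0: A + B = 0. From f(1) = 1: 2A + 1B = 1. Solving gives A = 1, B = -1.

f(n) = 2ⁿ - 1ⁿ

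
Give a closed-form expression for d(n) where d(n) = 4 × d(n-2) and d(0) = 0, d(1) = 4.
Recurrence: d(n) = 4 × d(n-2), initial: d(0) = 0, d(1) = 4.
Characteristic equation: r² - 4 = 0, which factors as (r - 2)(r + 2) = 0, so r = 2, -2. General solution d(n) = A·2ⁿ + B·(-2)ⁿ. From d(0) = 0: A + B = 0. From d(1) = 4: 2A - 2B = 4. Solving gives A = 1, B = -1.

d(n) = 2ⁿ - (-2)ⁿ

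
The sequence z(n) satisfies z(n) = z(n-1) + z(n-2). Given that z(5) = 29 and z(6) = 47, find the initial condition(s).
Work backwards using z(k) = z(k+2) - z(k+1):
z(4) = z(6) - z(5) = 47 - 29 = 18
z(3) = z(5) - z(4) = 29 - 18 = 11
z(2) = z(4) - z(3) = 18 - 11 = 7
z(1) = z(3) - z(2) = 11 - 7 = 4
z(0) = z(2) - z(1) = 7 - 4 = 3

z(0) = 3, z(1) = 4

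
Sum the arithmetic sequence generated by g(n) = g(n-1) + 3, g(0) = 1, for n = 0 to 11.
Computing the sequence terms: 1, 4, 7, 10, 13, 16, 19, 22, 25, 28, 31, 34
Adding these values together:

210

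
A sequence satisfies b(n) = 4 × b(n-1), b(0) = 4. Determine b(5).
Computing step by step:
b(0) = 4
b(1) = 4 × 4 = 16
b(2) = 4 × 16 = 64
b(3) = 4 × 64 = 256
b(4) = 4 × 256 = 1024
b(5) = 4 × 1024 = 4096

4096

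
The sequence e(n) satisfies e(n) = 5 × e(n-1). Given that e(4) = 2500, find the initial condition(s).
In general e(n) = 5ⁿ · e(0). At n = 4: e(0) = e(4) / 5^4 = 2500 / 625 = 4.

e(0) = 4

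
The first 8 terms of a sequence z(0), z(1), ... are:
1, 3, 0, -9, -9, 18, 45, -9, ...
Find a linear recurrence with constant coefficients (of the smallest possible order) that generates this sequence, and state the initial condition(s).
Look for the lowest-order linear relation among consecutive terms.
Observation: z(n) - 1·z(n-1) - (-3)·z(n-2) = 0 holds for the shown terms, and no order-1 relation z(n) = α·z(n-1) + β fits.
Check at n=3: 1·0 + (-3)·3 = -9. ✓

z(n) = z(n-1) - 3z(n-2), z(0) = 1, z(1) = 3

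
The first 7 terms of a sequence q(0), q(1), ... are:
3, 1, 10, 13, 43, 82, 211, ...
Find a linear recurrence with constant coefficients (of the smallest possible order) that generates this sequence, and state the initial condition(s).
Look for the lowest-order linear relation among consecutive terms.
Observation: q(n) - 1·q(n-1) - (3)·q(n-2) = 0 holds for the shown terms, and no order-1 relation q(n) = α·q(n-1) + β fits.
Check at n=3: 1·10 + (3)·1 = 13. ✓

q(n) = q(n-1) + 3q(n-2), q(0) = 3, q(1) = 1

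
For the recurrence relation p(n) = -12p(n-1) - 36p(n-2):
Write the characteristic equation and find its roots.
Substitute p(n) = rⁿ and divide through by rⁿ⁻²: r² + 12r + 36 = 0
Factor: (r + 6)² = 0, so r = -6 (double root).
General solution: p(n) = (A + Bn)·(-6)ⁿ

Characteristic: r² + 12r + 36 = 0, Roots: r = -6 (double root)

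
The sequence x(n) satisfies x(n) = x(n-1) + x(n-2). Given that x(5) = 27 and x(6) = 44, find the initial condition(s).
Work backwards using x(k) = x(k+2) - x(k+1):
x(4) = x(6) - x(5) = 44 - 27 = 17
x(3) = x(5) - x(4) = 27 - 17 = 10
x(2) = x(4) - x(3) = 17 - 10 = 7
x(1) = x(3) - x(2) = 10 - 7 = 3
x(0) = x(2) - x(1) = 7 - 3 = 4

x(0) = 4, x(1) = 3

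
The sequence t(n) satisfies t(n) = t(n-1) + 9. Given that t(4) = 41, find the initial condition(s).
t(4) = t(0) + 4·9, so t(0) = 41 - 36 = 5.

t(0) = 5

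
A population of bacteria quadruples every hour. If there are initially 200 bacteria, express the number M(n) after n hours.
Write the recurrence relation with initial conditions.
Each hour multiplies the count by 4, so the count after n hours depends only on the count after n-1 hours: M(n) = 4 × M(n-1). The starting count gives M(0) = 200.
Unrolling n times gives the closed form M(n) = 200 × 4ⁿ.

M(n) = 4 × M(n-1), M(0) = 200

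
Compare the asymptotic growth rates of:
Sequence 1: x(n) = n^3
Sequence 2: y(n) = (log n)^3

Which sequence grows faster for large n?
Comparing growth rates:
Growth-rate hierarchy: log n ≺ any polynomial ≺ any exponential cⁿ (c>1) ≺ n! ≺ nⁿ.
polynomial degree 3 dominates polylogarithmic (log n)^3 asymptotically.

x(n) grows faster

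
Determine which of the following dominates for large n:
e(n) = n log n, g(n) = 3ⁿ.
Comparing growth rates:
Growth-rate hierarchy: log n ≺ any polynomial ≺ any exponential cⁿ (c>1) ≺ n! ≺ nⁿ.
exponential base 3 dominates polynomial degree 1 (with log factor) asymptotically.

g(n) grows faster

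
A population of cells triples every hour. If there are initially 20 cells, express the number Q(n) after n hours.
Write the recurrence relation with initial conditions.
Each hour multiplies the count by 3, so the count after n hours depends only on the count after n-1 hours: Q(n) = 3 × Q(n-1). The starting count gives Q(0) = 20.
Unrolling n times gives the closed form Q(n) = 20 × 3ⁿ.

Q(n) = 3 × Q(n-1), Q(0) = 20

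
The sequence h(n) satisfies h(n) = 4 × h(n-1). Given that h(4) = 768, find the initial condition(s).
In general h(n) = 4ⁿ · h(0). At n = 4: h(0) = h(4) / 4^4 = 768 / 256 = 3.

h(0) = 3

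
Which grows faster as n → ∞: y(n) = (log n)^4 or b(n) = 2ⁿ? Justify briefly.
Comparing growth rates:
Growth-rate hierarchy: log n ≺ any polynomial ≺ any exponential cⁿ (c>1) ≺ n! ≺ nⁿ.
exponential base 2 dominates polylogarithmic (log n)^4 asymptotically.

b(n) grows faster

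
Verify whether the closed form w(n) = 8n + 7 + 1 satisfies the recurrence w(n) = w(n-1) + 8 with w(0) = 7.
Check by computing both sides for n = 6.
From the recurrence with w(0) = 7:
  w(0) = 7, w(1) = 15, w(2) = 23, w(3) = 31, w(4) = 39, w(5) = 47, w(6) = 55
  so the recurrence gives w(6) = 55.
From the proposed closed form w(n) = 8n + 7 + 1:
  w(6) = 56.
The recurrence gives 55 but the closed form gives 56, so the closed form does not satisfy the recurrence.

No, the closed form is incorrect.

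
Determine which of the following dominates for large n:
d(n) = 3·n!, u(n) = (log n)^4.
Comparing growth rates:
Growth-rate hierarchy: log n ≺ any polynomial ≺ any exponential cⁿ (c>1) ≺ n! ≺ nⁿ.
factorial dominates polylogarithmic (log n)^4 asymptotically.

d(n) grows faster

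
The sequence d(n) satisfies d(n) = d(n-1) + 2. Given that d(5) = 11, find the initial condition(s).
d(5) = d(0) + 5·2, so d(0) = 11 - 10 = 1.

d(0) = 1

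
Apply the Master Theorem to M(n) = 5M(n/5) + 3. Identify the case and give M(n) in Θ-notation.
Master Theorem template: M(n) = a·M(n/b) + f(n).
Here: a=5, b=5, f(n)=3
Compute log_b(a) = log_5(5) = 1.
f(n) = 3 = O(n^(1-ε)) with ε = 1. Case 1: M(n) = Θ(n^log_b(a)) = Θ(n).

Case 1: M(n) = Θ(n)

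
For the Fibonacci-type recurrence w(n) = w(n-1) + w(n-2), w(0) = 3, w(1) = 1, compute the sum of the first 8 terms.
Computing the sequence terms: 3, 1, 4, 5, 9, 14, 23, 37
Adding these values together:

96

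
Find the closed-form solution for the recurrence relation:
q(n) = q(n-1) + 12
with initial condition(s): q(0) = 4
Recurrence: q(n) = q(n-1) + 12, initial: q(0) = 4.
Each step adds 12, so q(n) = q(0) + 12n = 12n + 4.

q(n) = 12n + 4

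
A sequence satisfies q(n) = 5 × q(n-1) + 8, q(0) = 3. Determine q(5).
Computing step by step:
q(0) = 3
q(1) = 5 × 3 + 8 = 23
q(2) = 5 × 23 + 8 = 123
q(3) = 5 × 123 + 8 = 623
q(4) = 5 × 623 + 8 = 3123
q(5) = 5 × 3123 + 8 = 15623

15623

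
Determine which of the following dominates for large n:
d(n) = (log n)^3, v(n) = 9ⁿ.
Comparing growth rates:
Growth-rate hierarchy: log n ≺ any polynomial ≺ any exponential cⁿ (c>1) ≺ n! ≺ nⁿ.
exponential base 9 dominates polylogarithmic (log n)^3 asymptotically.

v(n) grows faster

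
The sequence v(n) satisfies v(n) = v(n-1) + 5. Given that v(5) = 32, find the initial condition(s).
v(5) = v(0) + 5·5, so v(0) = 32 - 25 = 7.

v(0) = 7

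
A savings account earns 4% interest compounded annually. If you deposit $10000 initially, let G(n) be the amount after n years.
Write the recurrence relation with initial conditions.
Each year the balance grows by 4%, i.e. is multiplied by 1 + 4/100 = 1.04, so G(n) = 1.04 × G(n-1). The initial deposit gives G(0) = 10000.
Unrolling gives the closed form G(n) = 10000 × (1.04)ⁿ.

G(n) = 1.04 × G(n-1), G(0) = 10000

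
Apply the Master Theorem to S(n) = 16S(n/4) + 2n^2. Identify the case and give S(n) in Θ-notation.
Master Theorem template: S(n) = a·S(n/b) + f(n).
Here: a=16, b=4, f(n)=2n^2
Compute log_b(a) = log_4(16) = 2.
f(n) = 2n^2 = Θ(n^2). Case 2: S(n) = Θ(n^2 log n).

Case 2: S(n) = Θ(n^2 log n)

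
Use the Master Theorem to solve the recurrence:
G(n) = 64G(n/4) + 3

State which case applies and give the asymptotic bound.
Master Theorem template: G(n) = a·G(n/b) + f(n).
Here: a=64, b=4, f(n)=3
Compute log_b(a) = log_4(64) = 3.
f(n) = 3 = O(n^(3-ε)) with ε = 3. Case 1: G(n) = Θ(n^log_b(a)) = Θ(n^3).

Case 1: G(n) = Θ(n^3)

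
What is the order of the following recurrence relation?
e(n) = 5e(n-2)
The order is the largest lag k for which e(n-k) appears. Here the deepest term is e(n-2), so the order is 2.

Order 2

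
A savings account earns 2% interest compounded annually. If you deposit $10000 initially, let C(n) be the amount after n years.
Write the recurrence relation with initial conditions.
Each year the balance grows by 2%, i.e. is multiplied by 1 + 2/100 = 1.02, so C(n) = 1.02 × C(n-1). The initial deposit gives C(0) = 10000.
Unrolling gives the closed form C(n) = 10000 × (1.02)ⁿ.

C(n) = 1.02 × C(n-1), C(0) = 10000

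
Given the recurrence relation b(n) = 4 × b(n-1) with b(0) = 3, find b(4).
Computing step by step:
b(0) = 3
b(1) = 4 × 3 = 12
b(2) = 4 × 12 = 48
b(3) = 4 × 48 = 192
b(4) = 4 × 192 = 768

768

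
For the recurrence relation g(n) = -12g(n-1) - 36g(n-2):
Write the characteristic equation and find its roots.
Substitute g(n) = rⁿ and divide through by rⁿ⁻²: r² + 12r + 36 = 0
Factor: (r + 6)² = 0, so r = -6 (double root).
General solution: g(n) = (A + Bn)·(-6)ⁿ

Characteristic: r² + 12r + 36 = 0, Roots: r = -6 (double root)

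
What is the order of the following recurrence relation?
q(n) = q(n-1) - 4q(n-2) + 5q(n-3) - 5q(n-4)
The order is the largest lag k for which q(n-k) appears. Here the deepest term is q(n-4), so the order is 4.

Order 4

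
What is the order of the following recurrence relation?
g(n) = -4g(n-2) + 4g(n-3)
The order is the largest lag k for which g(n-k) appears. Here the deepest term is g(n-3), so the order is 3.

Order 3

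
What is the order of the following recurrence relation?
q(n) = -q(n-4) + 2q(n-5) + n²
The order is the largest lag k for which q(n-k) appears. Here the deepest term is q(n-5) (the n² term is non-homogeneous and does not affect the order), so the order is 5.

Order 5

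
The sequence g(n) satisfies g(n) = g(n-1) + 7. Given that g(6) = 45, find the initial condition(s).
g(6) = g(0) + 6·7, so g(0) = 45 - 42 = 3.

g(0) = 3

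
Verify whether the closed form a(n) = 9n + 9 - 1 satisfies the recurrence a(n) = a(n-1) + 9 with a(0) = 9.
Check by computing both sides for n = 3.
From the recurrence with a(0) = 9:
  a(0) = 9, a(1) = 18, a(2) = 27, a(3) = 36
  so the recurrence gives a(3) = 36.
From the proposed closed form a(n) = 9n + 9 - 1:
  a(3) = 35.
The recurrence gives 36 but the closed form gives 35, so the closed form does not satisfy the recurrence.

No, the closed form is incorrect.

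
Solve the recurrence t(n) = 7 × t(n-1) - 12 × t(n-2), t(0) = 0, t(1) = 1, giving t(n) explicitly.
Recurrence: t(n) = 7 × t(n-1) - 12 × t(n-2), initial: t(0) = 0, t(1) = 1.
Characteristic equation: r² - 7r + 12 = 0, which factors as (r - 4)(r - 3) = 0, so r = 4, 3. General solution t(n) = A·4ⁿ + B·3ⁿ. From t(0) = 0: A + B = 0. From t(1) = 1: 4A + 3B = 1. Solving gives A = 1, B = -1.

t(n) = 4ⁿ - 3ⁿ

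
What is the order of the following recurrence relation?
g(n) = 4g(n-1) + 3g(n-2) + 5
The order is the largest lag k for which g(n-k) appears. Here the deepest term is g(n-2) (the 5 term is non-homogeneous and does not affect the order), so the order is 2.

Order 2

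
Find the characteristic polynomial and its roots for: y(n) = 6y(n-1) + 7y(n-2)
Substitute y(n) = rⁿ and divide through by rⁿ⁻²: r² - 6r - 7 = 0
Factor: (r - 7)(r + 1) = 0, so r = 7, -1.
General solution: y(n) = A·7ⁿ + B·(-1)ⁿ

Characteristic: r² - 6r - 7 = 0, Roots: r = 7, -1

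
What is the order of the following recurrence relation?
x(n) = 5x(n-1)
The order is the largest lag k for which x(n-k) appears. Here the deepest term is x(n-1), so the order is 1.

Order 1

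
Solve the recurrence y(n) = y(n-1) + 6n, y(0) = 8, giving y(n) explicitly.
Recurrence: y(n) = y(n-1) + 6n, initial: y(0) = 8.
Telescoping: y(n) = y(0) + 6·Σᵢ₌₁ⁿ i = 8 + 6·n(n+1)/2.

y(n) = 6·n(n+1)/2 + 8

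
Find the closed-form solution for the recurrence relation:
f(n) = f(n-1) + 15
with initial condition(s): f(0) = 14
Recurrence: f(n) = f(n-1) + 15, initial: f(0) = 14.
Each step adds 15, so f(n) = f(0) + 15n = 15n + 14.

f(n) = 15n + 14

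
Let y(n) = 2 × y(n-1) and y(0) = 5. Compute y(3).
Computing step by step:
y(0) = 5
y(1) = 2 × 5 = 10
y(2) = 2 × 10 = 20
y(3) = 2 × 20 = 40

40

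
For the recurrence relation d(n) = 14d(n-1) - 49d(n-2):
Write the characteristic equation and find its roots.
Substitute d(n) = rⁿ and divide through by rⁿ⁻²: r² - 14r + 49 = 0
Factor: (r - 7)² = 0, so r = 7 (double root).
General solution: d(n) = (A + Bn)·7ⁿ

Characteristic: r² - 14r + 49 = 0, Roots: r = 7 (double root)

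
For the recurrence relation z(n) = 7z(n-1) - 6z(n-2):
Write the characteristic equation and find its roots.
Substitute z(n) = rⁿ and divide through by rⁿ⁻²: r² - 7r + 6 = 0
Factor: (r - 1)(r - 6) = 0, so r = 1, 6.
General solution: z(n) = A·1ⁿ + B·6ⁿ

Characteristic: r² - 7r + 6 = 0, Roots: r = 1, 6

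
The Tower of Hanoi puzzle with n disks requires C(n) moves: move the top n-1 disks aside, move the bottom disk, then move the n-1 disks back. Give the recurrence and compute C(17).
Moving n disks = move the top n-1 disks aside (C(n-1) moves) + move the largest disk (1 move) + move the n-1 disks back on top (C(n-1) moves), so C(n) = 2C(n-1) + 1, with C(1) = 1 (a single disk takes one move).
First terms: 1, 3, 7, 15, 31, 63, … — each is one less than a power of 2. Indeed C(n) + 1 = 2(C(n-1) + 1) with C(1) + 1 = 2, so C(n) + 1 = 2ⁿ and C(n) = 2ⁿ - 1.
Hence C(17) = 2^17 - 1 = 131072 - 1 = 131071.

C(n) = 2C(n-1) + 1, C(1) = 1; C(17) = 131071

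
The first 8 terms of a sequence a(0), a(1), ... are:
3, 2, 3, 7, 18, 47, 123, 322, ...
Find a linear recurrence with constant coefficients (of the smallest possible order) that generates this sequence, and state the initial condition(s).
Look for the lowest-order linear relation among consecutive terms.
Observation: a(n) - 3·a(n-1) - (-1)·a(n-2) = 0 holds for the shown terms, and no order-1 relation a(n) = α·a(n-1) + β fits.
Check at n=3: 3·3 + (-1)·2 = 7. ✓

a(n) = 3a(n-1) - a(n-2), a(0) = 3, a(1) = 2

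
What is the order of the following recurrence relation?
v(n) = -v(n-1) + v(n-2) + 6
The order is the largest lag k for which v(n-k) appears. Here the deepest term is v(n-2) (the 6 term is non-homogeneous and does not affect the order), so the order is 2.

Order 2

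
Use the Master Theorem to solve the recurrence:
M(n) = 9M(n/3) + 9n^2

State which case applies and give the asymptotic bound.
Master Theorem template: M(n) = a·M(n/b) + f(n).
Here: a=9, b=3, f(n)=9n^2
Compute log_b(a) = log_3(9) = 2.
f(n) = 9n^2 = Θ(n^2). Case 2: M(n) = Θ(n^2 log n).

Case 2: M(n) = Θ(n^2 log n)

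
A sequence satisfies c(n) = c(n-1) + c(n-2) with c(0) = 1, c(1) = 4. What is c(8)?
Computing the sequence terms:
1, 4, 5, 9, 14, 23, 37, 60, 97

97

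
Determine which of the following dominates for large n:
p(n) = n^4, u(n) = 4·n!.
Comparing growth rates:
Growth-rate hierarchy: log n ≺ any polynomial ≺ any exponential cⁿ (c>1) ≺ n! ≺ nⁿ.
factorial dominates polynomial degree 4 asymptotically.

u(n) grows faster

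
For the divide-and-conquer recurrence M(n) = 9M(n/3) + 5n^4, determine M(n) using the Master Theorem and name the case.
Master Theorem template: M(n) = a·M(n/b) + f(n).
Here: a=9, b=3, f(n)=5n^4
Compute log_b(a) = log_3(9) = 2.
f(n) = 5n^4 = Ω(n^(2+ε)) with ε = 2, and the regularity condition holds (a·f(n/b) = (a/b^4)·f(n) with a/b^4 = 3^-2 < 1). Case 3: M(n) = Θ(f(n)) = Θ(n^4).

Case 3: M(n) = Θ(n^4)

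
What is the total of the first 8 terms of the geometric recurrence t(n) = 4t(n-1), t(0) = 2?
Computing the sequence terms: 2, 8, 32, 128, 512, 2048, 8192, 32768
Adding these values together:

43690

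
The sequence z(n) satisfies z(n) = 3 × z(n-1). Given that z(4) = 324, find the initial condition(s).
In general z(n) = 3ⁿ · z(0). At n = 4: z(0) = z(4) / 3^4 = 324 / 81 = 4.

z(0) = 4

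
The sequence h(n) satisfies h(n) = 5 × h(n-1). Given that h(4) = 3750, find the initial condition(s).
In general h(n) = 5ⁿ · h(0). At n = 4: h(0) = h(4) / 5^4 = 3750 / 625 = 6.

h(0) = 6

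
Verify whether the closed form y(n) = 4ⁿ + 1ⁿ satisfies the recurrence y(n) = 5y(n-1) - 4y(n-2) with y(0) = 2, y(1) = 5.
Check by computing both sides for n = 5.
From the recurrence with y(0) = 2, y(1) = 5:
  y(0) = 2, y(1) = 5, y(2) = 17, y(3) = 65, y(4) = 257, y(5) = 1025
  so the recurrence gives y(5) = 1025.
From the proposed closed form y(n) = 4ⁿ + 1ⁿ:
  y(5) = 1025.
Both sides give 1025 at n = 5, and the initial condition(s) match, so the closed form is consistent.

Yes, the closed form is correct.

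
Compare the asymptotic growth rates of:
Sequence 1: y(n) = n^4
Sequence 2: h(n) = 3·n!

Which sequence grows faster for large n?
Comparing growth rates:
Growth-rate hierarchy: log n ≺ any polynomial ≺ any exponential cⁿ (c>1) ≺ n! ≺ nⁿ.
factorial dominates polynomial degree 4 asymptotically.

h(n) grows faster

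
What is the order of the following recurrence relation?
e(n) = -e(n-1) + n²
The order is the largest lag k for which e(n-k) appears. Here the deepest term is e(n-1) (the n² term is non-homogeneous and does not affect the order), so the order is 1.

Order 1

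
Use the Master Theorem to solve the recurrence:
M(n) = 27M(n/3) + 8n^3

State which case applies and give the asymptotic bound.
Master Theorem template: M(n) = a·M(n/b) + f(n).
Here: a=27, b=3, f(n)=8n^3
Compute log_b(a) = log_3(27) = 3.
f(n) = 8n^3 = Θ(n^3). Case 2: M(n) = Θ(n^3 log n).

Case 2: M(n) = Θ(n^3 log n)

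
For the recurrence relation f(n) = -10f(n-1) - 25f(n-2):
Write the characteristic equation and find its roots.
Substitute f(n) = rⁿ and divide through by rⁿ⁻²: r² + 10r + 25 = 0
Factor: (r + 5)² = 0, so r = -5 (double root).
General solution: f(n) = (A + Bn)·(-5)ⁿ

Characteristic: r² + 10r + 25 = 0, Roots: r = -5 (double root)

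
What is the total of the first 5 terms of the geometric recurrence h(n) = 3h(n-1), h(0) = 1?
Computing the sequence terms: 1, 3, 9, 27, 81
Adding these values together:

121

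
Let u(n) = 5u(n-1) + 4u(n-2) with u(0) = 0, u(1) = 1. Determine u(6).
Computing the sequence terms:
0, 1, 5, 29, 165, 941, 5365

5365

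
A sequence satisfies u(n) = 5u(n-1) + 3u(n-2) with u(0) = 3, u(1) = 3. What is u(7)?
Computing the sequence terms:
3, 3, 24, 129, 717, 3972, 22011, 121971

121971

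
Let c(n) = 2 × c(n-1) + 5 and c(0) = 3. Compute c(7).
Computing step by step:
c(0) = 3
c(1) = 2 × 3 + 5 = 11
c(2) = 2 × 11 + 5 = 27
c(3) = 2 × 27 + 5 = 59
c(4) = 2 × 59 + 5 = 123
c(5) = 2 × 123 + 5 = 251
c(6) = 2 × 251 + 5 = 507
c(7) = 2 × 507 + 5 = 1019

1019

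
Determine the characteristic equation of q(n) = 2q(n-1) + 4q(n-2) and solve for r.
Substitute q(n) = rⁿ and divide through by rⁿ⁻²: r² - 2r - 4 = 0
Discriminant: 2² + 4·4 = 20, not a perfect square, so by the quadratic formula r = (2 ± √20)/2.
General solution: q(n) = A·r₁ⁿ + B·r₂ⁿ where r₁,r₂ = (2 ± √20)/2

Characteristic: r² - 2r - 4 = 0, Roots: r = (2 ± √20)/2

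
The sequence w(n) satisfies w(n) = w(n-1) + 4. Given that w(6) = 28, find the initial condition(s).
w(6) = w(0) + 6·4, so w(0) = 28 - 24 = 4.

w(0) = 4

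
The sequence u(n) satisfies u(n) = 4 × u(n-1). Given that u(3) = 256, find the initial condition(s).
In general u(n) = 4ⁿ · u(0). At n = 3: u(0) = u(3) / 4^3 = 256 / 64 = 4.

u(0) = 4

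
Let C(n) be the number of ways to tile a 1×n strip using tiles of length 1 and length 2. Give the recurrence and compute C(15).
Condition on the last tile: it has length 1 (leaving a 1×(n-1) strip) or length 2 (leaving a 1×(n-2) strip), so C(n) = C(n-1) + C(n-2) (order-2 linear recurrence).
For 0 ≤ i < 2 only unit tiles fit, so C(i) = 1.
Iterating the recurrence: C(2) = 2, C(3) = 3, C(4) = 5, C(5) = 8, C(6) = 13, C(7) = 21, C(8) = 34, C(9) = 55, C(10) = 89, C(11) = 144, C(12) = 233, C(13) = 377, C(14) = 610, C(15) = 987.

C(n) = C(n-1) + C(n-2), with C(i) = 1 for 0 ≤ i < 2; C(15) = 987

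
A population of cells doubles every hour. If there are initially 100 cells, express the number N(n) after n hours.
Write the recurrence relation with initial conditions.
Each hour multiplies the count by 2, so the count after n hours depends only on the count after n-1 hours: N(n) = 2 × N(n-1). The starting count gives N(0) = 100.
Unrolling n times gives the closed form N(n) = 100 × 2ⁿ.

N(n) = 2 × N(n-1), N(0) = 100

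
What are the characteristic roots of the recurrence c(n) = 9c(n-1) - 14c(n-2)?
Substitute c(n) = rⁿ and divide through by rⁿ⁻²: r² - 9r + 14 = 0
Factor: (r - 2)(r - 7) = 0, so r = 2, 7.
General solution: c(n) = A·2ⁿ + B·7ⁿ

Characteristic: r² - 9r + 14 = 0, Roots: r = 2, 7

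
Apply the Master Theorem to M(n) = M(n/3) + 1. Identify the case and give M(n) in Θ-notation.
Master Theorem template: M(n) = a·M(n/b) + f(n).
Here: a=1, b=3, f(n)=1
Compute log_b(a) = log_3(1) = 0.
f(n) = 1 = Θ(1). Case 2: M(n) = Θ(log n).

Case 2: M(n) = Θ(log n)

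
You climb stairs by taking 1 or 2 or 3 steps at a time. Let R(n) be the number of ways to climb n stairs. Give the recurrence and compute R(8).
Condition on the size of the last step (1 to 3): before it there were n-1, …, n-3 stairs climbed, and these cases are disjoint, so R(n) = R(n-1) + R(n-2) + R(n-3) (order-3 linear recurrence).
Initial conditions by direct count (compositions of i into parts ≤ 3): R(1) = 1; R(2) = 2; R(3) = 4.
Iterating the recurrence: R(4) = 7, R(5) = 13, R(6) = 24, R(7) = 44, R(8) = 81.

R(n) = R(n-1) + R(n-2) + R(n-3), R(1) = 1, R(2) = 2, R(3) = 4; R(8) = 81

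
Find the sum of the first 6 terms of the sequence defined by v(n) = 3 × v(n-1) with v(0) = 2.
Computing the sequence terms: 2, 6, 18, 54, 162, 486
Adding these values together:

728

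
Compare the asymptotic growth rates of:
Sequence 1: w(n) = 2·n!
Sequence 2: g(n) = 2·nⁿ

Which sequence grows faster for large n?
Comparing growth rates:
Growth-rate hierarchy: log n ≺ any polynomial ≺ any exponential cⁿ (c>1) ≺ n! ≺ nⁿ.
super-exponential nⁿ dominates factorial asymptotically.

g(n) grows faster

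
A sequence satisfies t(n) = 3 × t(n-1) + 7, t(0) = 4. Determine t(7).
Computing step by step:
t(0) = 4
t(1) = 3 × 4 + 7 = 19
t(2) = 3 × 19 + 7 = 64
t(3) = 3 × 64 + 7 = 199
t(4) = 3 × 199 + 7 = 604
t(5) = 3 × 604 + 7 = 1819
t(6) = 3 × 1819 + 7 = 5464
t(7) = 3 × 5464 + 7 = 16399

16399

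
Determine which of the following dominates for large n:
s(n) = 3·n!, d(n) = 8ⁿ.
Comparing growth rates:
Growth-rate hierarchy: log n ≺ any polynomial ≺ any exponential cⁿ (c>1) ≺ n! ≺ nⁿ.
factorial dominates exponential base 8 asymptotically.

s(n) grows faster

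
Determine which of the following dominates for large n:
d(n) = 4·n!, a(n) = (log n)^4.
Comparing growth rates:
Growth-rate hierarchy: log n ≺ any polynomial ≺ any exponential cⁿ (c>1) ≺ n! ≺ nⁿ.
factorial dominates polylogarithmic (log n)^4 asymptotically.

d(n) grows faster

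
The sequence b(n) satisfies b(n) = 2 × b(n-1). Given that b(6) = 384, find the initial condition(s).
In general b(n) = 2ⁿ · b(0). At n = 6: b(0) = b(6) / 2^6 = 384 / 64 = 6.

b(0) = 6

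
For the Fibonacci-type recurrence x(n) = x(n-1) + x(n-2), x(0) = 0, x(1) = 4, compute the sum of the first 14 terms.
Computing the sequence terms: 0, 4, 4, 8, 12, 20, 32, 52, 84, 136, 220, 356, 576, 932
Adding these values together:

2436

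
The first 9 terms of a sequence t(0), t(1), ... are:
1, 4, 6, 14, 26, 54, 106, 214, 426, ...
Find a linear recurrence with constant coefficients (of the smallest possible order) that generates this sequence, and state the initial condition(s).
Look for the lowest-order linear relation among consecutive terms.
Observation: t(n) - 1·t(n-1) - (2)·t(n-2) = 0 holds for the shown terms, and no order-1 relation t(n) = α·t(n-1) + β fits.
Check at n=3: 1·6 + (2)·4 = 14. ✓

t(n) = t(n-1) + 2t(n-2), t(0) = 1, t(1) = 4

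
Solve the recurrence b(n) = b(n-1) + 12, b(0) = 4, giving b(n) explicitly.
Recurrence: b(n) = b(n-1) + 12, initial: b(0) = 4.
Each step adds 12, so b(n) = b(0) + 12n = 12n + 4.

b(n) = 12n + 4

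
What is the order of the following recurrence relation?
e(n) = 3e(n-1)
The order is the largest lag k for which e(n-k) appears. Here the deepest term is e(n-1), so the order is 1.

Order 1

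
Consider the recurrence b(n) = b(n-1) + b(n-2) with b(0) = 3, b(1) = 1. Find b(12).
Computing the sequence terms:
3, 1, 4, 5, 9, 14, 23, 37, 60, 97, 157, 254, 411

411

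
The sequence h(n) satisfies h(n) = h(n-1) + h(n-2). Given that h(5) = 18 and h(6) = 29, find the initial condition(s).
Work backwards using h(k) = h(k+2) - h(k+1):
h(4) = h(6) - h(5) = 29 - 18 = 11
h(3) = h(5) - h(4) = 18 - 11 = 7
h(2) = h(4) - h(3) = 11 - 7 = 4
h(1) = h(3) - h(2) = 7 - 4 = 3
h(0) = h(2) - h(1) = 4 - 3 = 1

h(0) = 1, h(1) = 3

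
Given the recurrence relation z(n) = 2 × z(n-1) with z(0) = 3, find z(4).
Computing step by step:
z(0) = 3
z(1) = 2 × 3 = 6
z(2) = 2 × 6 = 12
z(3) = 2 × 12 = 24
z(4) = 2 × 24 = 48

48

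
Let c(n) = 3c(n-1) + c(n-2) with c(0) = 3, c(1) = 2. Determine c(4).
Computing the sequence terms:
3, 2, 9, 29, 96

96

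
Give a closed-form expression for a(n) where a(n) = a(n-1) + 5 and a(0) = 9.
Recurrence: a(n) = a(n-1) + 5, initial: a(0) = 9.
Each step adds 5, so a(n) = a(0) + 5n = 5n + 9.

a(n) = 5n + 9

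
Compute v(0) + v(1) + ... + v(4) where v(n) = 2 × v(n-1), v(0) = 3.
Computing the sequence terms: 3, 6, 12, 24, 48
Adding these values together:

93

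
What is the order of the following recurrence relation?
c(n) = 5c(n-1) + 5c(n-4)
The order is the largest lag k for which c(n-k) appears. Here the deepest term is c(n-4), so the order is 4.

Order 4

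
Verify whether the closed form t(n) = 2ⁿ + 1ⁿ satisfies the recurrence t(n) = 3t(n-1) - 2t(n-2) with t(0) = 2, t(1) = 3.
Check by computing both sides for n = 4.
From the recurrence with t(0) = 2, t(1) = 3:
  t(0) = 2, t(1) = 3, t(2) = 5, t(3) = 9, t(4) = 17
  so the recurrence gives t(4) = 17.
From the proposed closed form t(n) = 2ⁿ + 1ⁿ:
  t(4) = 17.
Both sides give 17 at n = 4, and the initial condition(s) match, so the closed form is consistent.

Yes, the closed form is correct.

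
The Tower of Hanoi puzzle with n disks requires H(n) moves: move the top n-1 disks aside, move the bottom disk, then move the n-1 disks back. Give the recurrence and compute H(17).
Moving n disks = move the top n-1 disks aside (H(n-1) moves) + move the largest disk (1 move) + move the n-1 disks back on top (H(n-1) moves), so H(n) = 2H(n-1) + 1, with H(1) = 1 (a single disk takes one move).
First terms: 1, 3, 7, 15, 31, 63, … — each is one less than a power of 2. Indeed H(n) + 1 = 2(H(n-1) + 1) with H(1) + 1 = 2, so H(n) + 1 = 2ⁿ and H(n) = 2ⁿ - 1.
Hence H(17) = 2^17 - 1 = 131072 - 1 = 131071.

H(n) = 2H(n-1) + 1, H(1) = 1; H(17) = 131071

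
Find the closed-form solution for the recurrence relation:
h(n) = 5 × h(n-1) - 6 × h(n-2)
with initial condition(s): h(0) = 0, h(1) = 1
Recurrence: h(n) = 5 × h(n-1) - 6 × h(n-2), initial: h(0) = 0, h(1) = 1.
Characteristic equation: r² - 5r + 6 = 0, which factors as (r - 3)(r - 2) = 0, so r = 3, 2. General solution h(n) = A·3ⁿ + B·2ⁿ. From h(0) = 0: A + B = 0. From h(1) = 1: 3A + 2B = 1. Solving gives A = 1, B = -1.

h(n) = 3ⁿ - 2ⁿ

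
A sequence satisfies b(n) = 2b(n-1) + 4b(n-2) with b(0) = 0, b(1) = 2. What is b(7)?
Computing the sequence terms:
0, 2, 4, 16, 48, 160, 512, 1664

1664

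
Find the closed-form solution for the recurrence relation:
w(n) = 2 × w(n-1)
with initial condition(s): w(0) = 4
Recurrence: w(n) = 2 × w(n-1), initial: w(0) = 4.
Each term is 2 times the previous, so this is geometric with ratio 2. After n steps: w(n) = w(0)·2ⁿ = 4·2ⁿ.

w(n) = 4·2ⁿ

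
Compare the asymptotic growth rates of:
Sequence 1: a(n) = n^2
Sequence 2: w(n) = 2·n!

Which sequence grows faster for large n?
Comparing growth rates:
Growth-rate hierarchy: log n ≺ any polynomial ≺ any exponential cⁿ (c>1) ≺ n! ≺ nⁿ.
factorial dominates polynomial degree 2 asymptotically.

w(n) grows faster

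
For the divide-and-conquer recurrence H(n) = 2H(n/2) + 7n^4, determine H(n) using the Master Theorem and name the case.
Master Theorem template: H(n) = a·H(n/b) + f(n).
Here: a=2, b=2, f(n)=7n^4
Compute log_b(a) = log_2(2) = 1.
f(n) = 7n^4 = Ω(n^(1+ε)) with ε = 3, and the regularity condition holds (a·f(n/b) = (a/b^4)·f(n) with a/b^4 = 2^-3 < 1). Case 3: H(n) = Θ(f(n)) = Θ(n^4).

Case 3: H(n) = Θ(n^4)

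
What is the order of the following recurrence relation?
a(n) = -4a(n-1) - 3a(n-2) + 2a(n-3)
The order is the largest lag k for which a(n-k) appears. Here the deepest term is a(n-3), so the order is 3.

Order 3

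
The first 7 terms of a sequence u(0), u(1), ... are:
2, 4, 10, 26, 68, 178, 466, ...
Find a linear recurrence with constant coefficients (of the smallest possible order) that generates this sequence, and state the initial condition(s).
Look for the lowest-order linear relation among consecutive terms.
Observation: u(n) - 3·u(n-1) - (-1)·u(n-2) = 0 holds for the shown terms, and no order-1 relation u(n) = α·u(n-1) + β fits.
Check at n=3: 3·10 + (-1)·4 = 26. ✓

u(n) = 3u(n-1) - u(n-2), u(0) = 2, u(1) = 4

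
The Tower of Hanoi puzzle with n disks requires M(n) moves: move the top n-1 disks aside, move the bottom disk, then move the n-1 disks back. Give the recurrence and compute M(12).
Moving n disks = move the top n-1 disks aside (M(n-1) moves) + move the largest disk (1 move) + move the n-1 disks back on top (M(n-1) moves), so M(n) = 2M(n-1) + 1, with M(1) = 1 (a single disk takes one move).
First terms: 1, 3, 7, 15, 31, 63, … — each is one less than a power of 2. Indeed M(n) + 1 = 2(M(n-1) + 1) with M(1) + 1 = 2, so M(n) + 1 = 2ⁿ and M(n) = 2ⁿ - 1.
Hence M(12) = 2^12 - 1 = 4096 - 1 = 4095.

M(n) = 2M(n-1) + 1, M(1) = 1; M(12) = 4095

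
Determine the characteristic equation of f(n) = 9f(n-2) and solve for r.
Substitute f(n) = rⁿ and divide through by rⁿ⁻²: r² - 9 = 0
Factor: (r + 3)(r - 3) = 0, so r = -3, 3.
General solution: f(n) = A·(-3)ⁿ + B·3ⁿ

Characteristic: r² - 9 = 0, Roots: r = -3, 3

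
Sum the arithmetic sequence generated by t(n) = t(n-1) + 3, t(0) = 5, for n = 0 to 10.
Computing the sequence terms: 5, 8, 11, 14, 17, 20, 23, 26, 29, 32, 35
Adding these values together:

220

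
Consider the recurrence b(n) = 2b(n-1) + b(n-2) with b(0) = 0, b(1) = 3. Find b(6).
Computing the sequence terms:
0, 3, 6, 15, 36, 87, 210

210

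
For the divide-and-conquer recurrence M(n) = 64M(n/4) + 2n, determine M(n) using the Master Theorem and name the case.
Master Theorem template: M(n) = a·M(n/b) + f(n).
Here: a=64, b=4, f(n)=2n
Compute log_b(a) = log_4(64) = 3.
f(n) = 2n = O(n^(3-ε)) with ε = 2. Case 1: M(n) = Θ(n^log_b(a)) = Θ(n^3).

Case 1: M(n) = Θ(n^3)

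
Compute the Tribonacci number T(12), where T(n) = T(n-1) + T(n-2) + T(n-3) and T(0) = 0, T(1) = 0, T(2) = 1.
Computing the sequence terms:
0, 0, 1, 1, 2, 4, 7, 13, 24, 44, 81, 149, 274

274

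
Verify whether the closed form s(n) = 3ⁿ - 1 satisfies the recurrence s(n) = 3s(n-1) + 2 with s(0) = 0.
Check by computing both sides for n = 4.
From the recurrence with s(0) = 0:
  s(0) = 0, s(1) = 2, s(2) = 8, s(3) = 26, s(4) = 80
  so the recurrence gives s(4) = 80.
From the proposed closed form s(n) = 3ⁿ - 1:
  s(4) = 80.
Both sides give 80 at n = 4, and the initial condition(s) match, so the closed form is consistent.

Yes, the closed form is correct.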